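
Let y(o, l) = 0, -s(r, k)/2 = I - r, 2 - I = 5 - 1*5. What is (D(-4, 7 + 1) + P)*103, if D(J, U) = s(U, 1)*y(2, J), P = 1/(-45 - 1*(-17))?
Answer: -103/28 ≈ -3.6786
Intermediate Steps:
I = 2 (I = 2 - (5 - 1*5) = 2 - (5 - 5) = 2 - 1*0 = 2 + 0 = 2)
s(r, k) = -4 + 2*r (s(r, k) = -2*(2 - r) = -4 + 2*r)
P = -1/28 (P = 1/(-45 + 17) = 1/(-28) = -1/28 ≈ -0.035714)
D(J, U) = 0 (D(J, U) = (-4 + 2*U)*0 = 0)
(D(-4, 7 + 1) + P)*103 = (0 - 1/28)*103 = -1/28*103 = -103/28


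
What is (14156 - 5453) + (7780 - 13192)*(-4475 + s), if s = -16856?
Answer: 115452075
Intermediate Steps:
(14156 - 5453) + (7780 - 13192)*(-4475 + s) = (14156 - 5453) + (7780 - 13192)*(-4475 - 16856) = 8703 - 5412*(-21331) = 8703 + 115443372 = 115452075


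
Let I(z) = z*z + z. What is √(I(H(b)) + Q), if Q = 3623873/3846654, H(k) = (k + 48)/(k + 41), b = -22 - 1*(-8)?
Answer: √504327863584342/11539962 ≈ 1.9460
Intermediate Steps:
b = -14 (b = -22 + 8 = -14)
H(k) = (48 + k)/(41 + k)
I(z) = z + z² (I(z) = z² + z = z + z²)
Q = 3623873/3846654 (Q = 3623873*(1/3846654) = 3623873/3846654 ≈ 0.94208)
√(I(H(b)) + Q) = √(((48 - 14)/(41 - 14))*(1 + (48 - 14)/(41 - 14)) + 3623873/3846654) = √((34/27)*(1 + 34/27) + 3623873/3846654) = √(((1/27)*34)*(1 + (1/27)*34) + 3623873/3846654) = √(34*(1 + 34/27)/27 + 3623873/3846654) = √((34/27)*(61/27) + 3623873/3846654) = √(2074/729 + 3623873/3846654) = √(1179973757/311578974) = √504327863584342/11539962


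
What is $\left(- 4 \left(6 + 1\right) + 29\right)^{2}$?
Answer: $1$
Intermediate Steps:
$\left(- 4 \left(6 + 1\right) + 29\right)^{2} = \left(\left(-4\right) 7 + 29\right)^{2} = \left(-28 + 29\right)^{2} = 1^{2} = 1$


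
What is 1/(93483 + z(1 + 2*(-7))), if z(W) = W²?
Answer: 1/93652 ≈ 1.0678e-5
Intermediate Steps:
1/(93483 + z(1 + 2*(-7))) = 1/(93483 + (1 + 2*(-7))²) = 1/(93483 + (1 - 14)²) = 1/(93483 + (-13)²) = 1/(93483 + 169) = 1/93652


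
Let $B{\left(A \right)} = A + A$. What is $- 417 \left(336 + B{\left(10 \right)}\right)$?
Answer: $-148452$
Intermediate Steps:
$B{\left(A \right)} = 2 A$
$- 417 \left(336 + B{\left(10 \right)}\right) = - 417 \left(336 + 2 \cdot 10\right) = - 417 \left(336 + 20\right) = \left(-417\right) 356 = -148452$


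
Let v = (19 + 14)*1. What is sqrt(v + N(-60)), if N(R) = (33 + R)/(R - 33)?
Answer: 2*sqrt(7998)/31 ≈ 5.7698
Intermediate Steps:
N(R) = (33 + R)/(-33 + R)
v = 33 (v = 33*1 = 33)
sqrt(v + N(-60)) = sqrt(33 + (33 - 60)/(-33 - 60)) = sqrt(33 - 27/(-93)) = sqrt(33 - 1/93*(-27)) = sqrt(33 + 9/31) = sqrt(1032/31) = 2*sqrt(7998)/31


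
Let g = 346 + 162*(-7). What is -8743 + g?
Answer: -9531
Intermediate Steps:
g = -788 (g = 346 - 1134 = -788)
-8743 + g = -8743 - 788 = -9531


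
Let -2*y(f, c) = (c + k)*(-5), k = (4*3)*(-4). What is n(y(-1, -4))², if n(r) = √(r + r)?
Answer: -260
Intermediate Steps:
k = -48 (k = 12*(-4) = -48)
y(f, c) = -120 + 5*c/2 (y(f, c) = -(c - 48)*(-5)/2 = -(-48 + c)*(-5)/2 = -(240 - 5*c)/2 = -120 + 5*c/2)
n(r) = √2*√r (n(r) = √(2*r) = √2*√r)
n(y(-1, -4))² = (√2*√(-120 + (5/2)*(-4)))² = (√2*√(-120 - 10))² = (√2*√(-130))² = (√2*(I*√130))² = (2*I*√65)² = -260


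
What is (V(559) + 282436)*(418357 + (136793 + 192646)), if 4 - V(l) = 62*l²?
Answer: -14276459094072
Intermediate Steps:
V(l) = 4 - 62*l²
(V(559) + 282436)*(418357 + (136793 + 192646)) = ((4 - 62*559²) + 282436)*(418357 + (136793 + 192646)) = ((4 - 62*312481) + 282436)*(418357 + 329439) = ((4 - 19373822) + 282436)*747796 = (-19373818 + 282436)*747796 = -19091382*747796 = -14276459094072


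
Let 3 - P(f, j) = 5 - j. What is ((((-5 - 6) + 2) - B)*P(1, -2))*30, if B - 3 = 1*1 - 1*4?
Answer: 1080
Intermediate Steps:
B = 0 (B = 3 + (1*1 - 1*4) = 3 + (1 - 4) = 3 - 3 = 0)
P(f, j) = -2 + j (P(f, j) = 3 - (5 - j) = 3 + (-5 + j) = -2 + j)
((((-5 - 6) + 2) - B)*P(1, -2))*30 = ((((-5 - 6) + 2) - 1*0)*(-2 - 2))*30 = (((-11 + 2) + 0)*(-4))*30 = ((-9 + 0)*(-4))*30 = -9*(-4)*30 = 36*30 = 1080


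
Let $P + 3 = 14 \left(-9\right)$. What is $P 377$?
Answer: $-48633$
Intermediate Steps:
$P = -129$ ($P = -3 + 14 \left(-9\right) = -3 - 126 = -129$)
$P 377 = \left(-129\right) 377 = -48633$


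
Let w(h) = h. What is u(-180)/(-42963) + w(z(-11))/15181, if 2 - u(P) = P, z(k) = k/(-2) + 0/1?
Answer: -5053291/1304442606 ≈ -0.0038739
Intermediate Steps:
z(k) = -k/2 (z(k) = k*(-½) + 0*1 = -k/2 + 0 = -k/2)
u(P) = 2 - P
u(-180)/(-42963) + w(z(-11))/15181 = (2 - 1*(-180))/(-42963) - ½*(-11)/15181 = (2 + 180)*(-1/42963) + (11/2)*(1/15181) = 182*(-1/42963) + 11/30362 = -182/42963 + 11/30362 = -5053291/1304442606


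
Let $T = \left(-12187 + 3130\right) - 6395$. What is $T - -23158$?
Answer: $7706$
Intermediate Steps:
$T = -15452$ ($T = -9057 - 6395 = -15452$)
$T - -23158 = -15452 - -23158 = -15452 + 23158 = 7706$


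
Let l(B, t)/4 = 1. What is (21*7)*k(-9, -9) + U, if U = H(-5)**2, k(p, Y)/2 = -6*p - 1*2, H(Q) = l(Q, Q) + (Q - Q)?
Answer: 15304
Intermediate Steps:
l(B, t) = 4 (l(B, t) = 4*1 = 4)
H(Q) = 4 (H(Q) = 4 + (Q - Q) = 4 + 0 = 4)
k(p, Y) = -4 - 12*p (k(p, Y) = 2*(-6*p - 1*2) = 2*(-6*p - 2) = 2*(-2 - 6*p) = -4 - 12*p)
U = 16 (U = 4**2 = 16)
(21*7)*k(-9, -9) + U = (21*7)*(-4 - 12*(-9)) + 16 = 147*(-4 + 108) + 16 = 147*104 + 16 = 15288 + 16 = 15304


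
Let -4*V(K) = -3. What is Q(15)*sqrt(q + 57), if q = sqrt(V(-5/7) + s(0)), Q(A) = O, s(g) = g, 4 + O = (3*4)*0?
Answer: -2*sqrt(228 + 2*sqrt(3)) ≈ -30.428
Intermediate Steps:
O = -4 (O = -4 + (3*4)*0 = -4 + 12*0 = -4 + 0 = -4)
V(K) = 3/4 (V(K) = -1/4*(-3) = 3/4)
Q(A) = -4
q = sqrt(3)/2 (q = sqrt(3/4 + 0) = sqrt(3/4) = sqrt(3)/2 ≈ 0.86602)
Q(15)*sqrt(q + 57) = -4*sqrt(sqrt(3)/2 + 57) = -4*sqrt(57 + sqrt(3)/2)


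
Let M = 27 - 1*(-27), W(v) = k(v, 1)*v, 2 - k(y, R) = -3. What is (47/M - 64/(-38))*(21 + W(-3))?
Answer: 2621/171 ≈ 15.327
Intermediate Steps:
k(y, R) = 5 (k(y, R) = 2 - 1*(-3) = 2 + 3 = 5)
W(v) = 5*v
M = 54 (M = 27 + 27 = 54)
(47/M - 64/(-38))*(21 + W(-3)) = (47/54 - 64/(-38))*(21 + 5*(-3)) = (47*(1/54) - 64*(-1/38))*(21 - 15) = (47/54 + 32/19)*6 = (2621/1026)*6 = 2621/171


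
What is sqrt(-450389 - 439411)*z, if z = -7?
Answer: -70*I*sqrt(8898) ≈ -6603.0*I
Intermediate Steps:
sqrt(-450389 - 439411)*z = sqrt(-450389 - 439411)*(-7) = sqrt(-889800)*(-7) = (10*I*sqrt(8898))*(-7) = -70*I*sqrt(8898)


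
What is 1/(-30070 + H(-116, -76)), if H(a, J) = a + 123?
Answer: -1/30063 ≈ -3.3263e-5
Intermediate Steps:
H(a, J) = 123 + a
1/(-30070 + H(-116, -76)) = 1/(-30070 + (123 - 116)) = 1/(-30070 + 7) = 1/(-30063) = -1/30063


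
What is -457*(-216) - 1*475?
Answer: 98237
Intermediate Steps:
-457*(-216) - 1*475 = 98712 - 475 = 98237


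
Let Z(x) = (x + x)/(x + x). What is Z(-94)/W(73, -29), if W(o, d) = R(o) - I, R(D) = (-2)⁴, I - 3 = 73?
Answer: -1/60 ≈ -0.016667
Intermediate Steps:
I = 76 (I = 3 + 73 = 76)
R(D) = 16
W(o, d) = -60 (W(o, d) = 16 - 1*76 = 16 - 76 = -60)
Z(x) = 1 (Z(x) = (2*x)/((2*x)) = (2*x)*(1/(2*x)) = 1)
Z(-94)/W(73, -29) = 1/(-60) = 1*(-1/60) = -1/60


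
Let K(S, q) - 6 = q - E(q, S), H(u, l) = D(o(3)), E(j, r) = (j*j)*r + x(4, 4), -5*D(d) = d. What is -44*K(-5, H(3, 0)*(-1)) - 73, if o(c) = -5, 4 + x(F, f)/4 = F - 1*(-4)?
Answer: 191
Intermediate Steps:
x(F, f) = 4*F (x(F, f) = -16 + 4*(F - 1*(-4)) = -16 + 4*(F + 4) = -16 + 4*(4 + F) = -16 + (16 + 4*F) = 4*F)
D(d) = -d/5
E(j, r) = 16 + r*j**2 (E(j, r) = (j*j)*r + 4*4 = j**2*r + 16 = r*j**2 + 16 = 16 + r*j**2)
H(u, l) = 1 (H(u, l) = -1/5*(-5) = 1)
K(S, q) = -10 + q - S*q**2 (K(S, q) = 6 + (q - (16 + S*q**2)) = 6 + (q + (-16 - S*q**2)) = 6 + (-16 + q - S*q**2) = -10 + q - S*q**2)
-44*K(-5, H(3, 0)*(-1)) - 73 = -44*(-10 + 1*(-1) - 1*(-5)*(1*(-1))**2) - 73 = -44*(-10 - 1 - 1*(-5)*(-1)**2) - 73 = -44*(-10 - 1 - 1*(-5)*1) - 73 = -44*(-10 - 1 + 5) - 73 = -44*(-6) - 73 = 264 - 73 = 191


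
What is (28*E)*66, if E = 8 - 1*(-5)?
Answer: 24024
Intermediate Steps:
E = 13 (E = 8 + 5 = 13)
(28*E)*66 = (28*13)*66 = 364*66 = 24024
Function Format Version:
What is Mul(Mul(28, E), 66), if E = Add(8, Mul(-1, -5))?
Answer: 24024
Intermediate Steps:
E = 13 (E = Add(8, 5) = 13)
Mul(Mul(28, E), 66) = Mul(Mul(28, 13), 66) = Mul(364, 66) = 24024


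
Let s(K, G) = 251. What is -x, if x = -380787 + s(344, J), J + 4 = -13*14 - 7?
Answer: 380536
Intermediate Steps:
J = -193 (J = -4 + (-13*14 - 7) = -4 + (-182 - 7) = -4 - 189 = -193)
x = -380536 (x = -380787 + 251 = -380536)
-x = -1*(-380536) = 380536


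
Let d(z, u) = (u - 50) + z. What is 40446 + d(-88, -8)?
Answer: 40300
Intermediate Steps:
d(z, u) = -50 + u + z (d(z, u) = (-50 + u) + z = -50 + u + z)
40446 + d(-88, -8) = 40446 + (-50 - 8 - 88) = 40446 - 146 = 40300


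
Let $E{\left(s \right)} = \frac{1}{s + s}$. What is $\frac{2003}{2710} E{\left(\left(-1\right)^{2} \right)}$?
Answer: $\frac{2003}{5420} \approx 0.36956$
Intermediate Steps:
$E{\left(s \right)} = \frac{1}{2 s}$
$\frac{2003}{2710} E{\left(\left(-1\right)^{2} \right)} = \frac{2003}{2710} \frac{1}{2 \left(-1\right)^{2}} = 2003 \cdot \frac{1}{2710} \frac{1}{2 \cdot 1} = \frac{2003 \cdot \frac{1}{2} \cdot 1}{2710} = \frac{2003}{2710} \cdot \frac{1}{2} = \frac{2003}{5420}$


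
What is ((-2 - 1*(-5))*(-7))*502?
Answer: -10542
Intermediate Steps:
((-2 - 1*(-5))*(-7))*502 = ((-2 + 5)*(-7))*502 = (3*(-7))*502 = -21*502 = -10542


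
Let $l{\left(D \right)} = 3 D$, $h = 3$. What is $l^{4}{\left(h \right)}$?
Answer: $6561$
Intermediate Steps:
$l^{4}{\left(h \right)} = \left(3 \cdot 3\right)^{4} = 9^{4} = 6561$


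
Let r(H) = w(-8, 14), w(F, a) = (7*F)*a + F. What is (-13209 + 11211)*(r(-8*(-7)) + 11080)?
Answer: -20555424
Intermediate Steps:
w(F, a) = F + 7*F*a (w(F, a) = 7*F*a + F = F + 7*F*a)
r(H) = -792 (r(H) = -8*(1 + 7*14) = -8*(1 + 98) = -8*99 = -792)
(-13209 + 11211)*(r(-8*(-7)) + 11080) = (-13209 + 11211)*(-792 + 11080) = -1998*10288 = -20555424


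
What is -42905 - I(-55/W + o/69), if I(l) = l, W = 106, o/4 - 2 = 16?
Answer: -104603669/2438 ≈ -42906.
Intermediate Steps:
o = 72 (o = 8 + 4*16 = 8 + 64 = 72)
-42905 - I(-55/W + o/69) = -42905 - (-55/106 + 72/69) = -42905 - (-55*1/106 + 72*(1/69)) = -42905 - (-55/106 + 24/23) = -42905 - 1*1279/2438 = -42905 - 1279/2438 = -104603669/2438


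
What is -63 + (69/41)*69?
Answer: 2178/41 ≈ 53.122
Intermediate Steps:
-63 + (69/41)*69 = -63 + 4761/41 = 2178/41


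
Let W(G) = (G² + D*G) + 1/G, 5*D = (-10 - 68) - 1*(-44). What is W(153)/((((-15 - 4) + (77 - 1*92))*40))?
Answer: -1069499/65025 ≈ -16.448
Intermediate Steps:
D = -34/5 (D = ((-10 - 68) - 1*(-44))/5 = (-78 + 44)/5 = (⅕)*(-34) = -34/5 ≈ -6.8000)
W(G) = 1/G + G² - 34*G/5 (W(G) = (G² - 34*G/5) + 1/G = 1/G + G² - 34*G/5)
W(153)/((((-15 - 4) + (77 - 1*92))*40)) = (1/153 + 153² - 34/5*153)/((((-15 - 4) + (77 - 1*92))*40)) = (1/153 + 23409 - 5202/5)/(((-19 + (77 - 92))*40)) = 17111984/(765*(((-19 - 15)*40))) = 17111984/(765*((-34*40))) = (17111984/765)/(-1360) = (17111984/765)*(-1/1360) = -1069499/65025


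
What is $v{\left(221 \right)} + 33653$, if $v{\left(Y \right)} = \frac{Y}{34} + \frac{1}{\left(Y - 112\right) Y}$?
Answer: $\frac{1621647393}{48178} \approx 33660.0$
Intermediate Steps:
$v{\left(Y \right)} = \frac{Y}{34} + \frac{1}{Y \left(-112 + Y\right)}$ ($v{\left(Y \right)} = Y \frac{1}{34} + \frac{1}{\left(-112 + Y\right) Y} = \frac{Y}{34} + \frac{1}{Y \left(-112 + Y\right)}$)
$v{\left(221 \right)} + 33653 = \frac{34 + 221^{3} - 112 \cdot 221^{2}}{34 \cdot 221 \left(-112 + 221\right)} + 33653 = \frac{1}{34} \cdot \frac{1}{221} \cdot \frac{1}{109} \left(34 + 10793861 - 5470192\right) + 33653 = \frac{1}{34} \cdot \frac{1}{221} \cdot \frac{1}{109} \cdot 5323703 + 33653 = \frac{313159}{48178} + 33653 = \frac{1621647393}{48178}$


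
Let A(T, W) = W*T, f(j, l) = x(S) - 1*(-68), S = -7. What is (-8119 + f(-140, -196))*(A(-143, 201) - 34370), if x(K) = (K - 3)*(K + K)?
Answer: 499286943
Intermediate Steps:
x(K) = 2*K*(-3 + K) (x(K) = (-3 + K)*(2*K) = 2*K*(-3 + K))
f(j, l) = 208 (f(j, l) = 2*(-7)*(-3 - 7) - 1*(-68) = 2*(-7)*(-10) + 68 = 140 + 68 = 208)
A(T, W) = T*W
(-8119 + f(-140, -196))*(A(-143, 201) - 34370) = (-8119 + 208)*(-143*201 - 34370) = -7911*(-28743 - 34370) = -7911*(-63113) = 499286943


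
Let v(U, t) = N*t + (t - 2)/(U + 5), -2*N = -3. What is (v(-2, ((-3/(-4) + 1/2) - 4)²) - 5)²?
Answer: 619369/9216 ≈ 67.206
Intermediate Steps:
N = 3/2 (N = -½*(-3) = 3/2 ≈ 1.5000)
v(U, t) = 3*t/2 + (-2 + t)/(5 + U) (v(U, t) = 3*t/2 + (t - 2)/(U + 5) = 3*t/2 + (-2 + t)/(5 + U))
(v(-2, ((-3/(-4) + 1/2) - 4)²) - 5)² = ((-4 + 17*((-3/(-4) + 1/2) - 4)² + 3*(-2)*((-3/(-4) + 1/2) - 4)²)/(2*(5 - 2)) - 5)² = ((½)*(-4 + 17*((-3*(-¼) + 1*(½)) - 4)² + 3*(-2)*((-3*(-¼) + 1*(½)) - 4)²)/3 - 5)² = ((½)*(⅓)*(-4 + 17*((¾ + ½) - 4)² + 3*(-2)*((¾ + ½) - 4)²) - 5)² = ((½)*(⅓)*(-4 + 17*(5/4 - 4)² + 3*(-2)*(5/4 - 4)²) - 5)² = ((½)*(⅓)*(-4 + 17*(-11/4)² + 3*(-2)*(-11/4)²) - 5)² = ((½)*(⅓)*(-4 + 17*(121/16) + 3*(-2)*(121/16)) - 5)² = ((½)*(⅓)*(-4 + 2057/16 - 363/8) - 5)² = ((½)*(⅓)*(1267/16) - 5)² = (1267/96 - 5)² = (787/96)² = 619369/9216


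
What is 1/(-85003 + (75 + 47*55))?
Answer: -1/82343 ≈ -1.2144e-5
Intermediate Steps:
1/(-85003 + (75 + 47*55)) = 1/(-85003 + (75 + 2585)) = 1/(-85003 + 2660) = 1/(-82343) = -1/82343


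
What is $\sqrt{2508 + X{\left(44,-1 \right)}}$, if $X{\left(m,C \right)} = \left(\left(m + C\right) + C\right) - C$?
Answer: $\sqrt{2551} \approx 50.507$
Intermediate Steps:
$X{\left(m,C \right)} = C + m$ ($X{\left(m,C \right)} = \left(\left(C + m\right) + C\right) - C = \left(m + 2 C\right) - C = C + m$)
$\sqrt{2508 + X{\left(44,-1 \right)}} = \sqrt{2508 + \left(-1 + 44\right)} = \sqrt{2508 + 43} = \sqrt{2551}$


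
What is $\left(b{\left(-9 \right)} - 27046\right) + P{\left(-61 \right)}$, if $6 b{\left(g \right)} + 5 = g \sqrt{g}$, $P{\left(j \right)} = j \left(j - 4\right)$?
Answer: $- \frac{138491}{6} - \frac{9 i}{2} \approx -23082.0 - 4.5 i$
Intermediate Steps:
$P{\left(j \right)} = j \left(-4 + j\right)$
$b{\left(g \right)} = - \frac{5}{6} + \frac{g^{\frac{3}{2}}}{6}$ ($b{\left(g \right)} = - \frac{5}{6} + \frac{g \sqrt{g}}{6} = - \frac{5}{6} + \frac{g^{\frac{3}{2}}}{6}$)
$\left(b{\left(-9 \right)} - 27046\right) + P{\left(-61 \right)} = \left(\left(- \frac{5}{6} + \frac{\left(-9\right)^{\frac{3}{2}}}{6}\right) - 27046\right) - 61 \left(-4 - 61\right) = \left(\left(- \frac{5}{6} + \frac{\left(-27\right) i}{6}\right) - 27046\right) - -3965 = \left(\left(- \frac{5}{6} - \frac{9 i}{2}\right) - 27046\right) + 3965 = \left(- \frac{162281}{6} - \frac{9 i}{2}\right) + 3965 = - \frac{138491}{6} - \frac{9 i}{2}$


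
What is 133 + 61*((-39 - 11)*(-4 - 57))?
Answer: 186183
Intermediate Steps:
133 + 61*((-39 - 11)*(-4 - 57)) = 133 + 61*(-50*(-61)) = 133 + 61*3050 = 133 + 186050 = 186183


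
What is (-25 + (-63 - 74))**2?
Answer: 26244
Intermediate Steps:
(-25 + (-63 - 74))**2 = (-25 - 137)**2 = (-162)**2 = 26244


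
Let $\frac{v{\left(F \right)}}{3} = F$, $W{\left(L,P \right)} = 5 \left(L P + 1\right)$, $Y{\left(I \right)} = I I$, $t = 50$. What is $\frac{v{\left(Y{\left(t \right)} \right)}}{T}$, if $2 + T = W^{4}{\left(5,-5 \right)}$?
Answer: $\frac{3750}{103679999} \approx 3.6169 \cdot 10^{-5}$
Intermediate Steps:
$Y{\left(I \right)} = I^{2}$
$W{\left(L,P \right)} = 5 + 5 L P$ ($W{\left(L,P \right)} = 5 \left(1 + L P\right) = 5 + 5 L P$)
$v{\left(F \right)} = 3 F$
$T = 207359998$ ($T = -2 + \left(5 + 5 \cdot 5 \left(-5\right)\right)^{4} = -2 + \left(5 - 125\right)^{4} = -2 + \left(-120\right)^{4} = -2 + 207360000 = 207359998$)
$\frac{v{\left(Y{\left(t \right)} \right)}}{T} = \frac{3 \cdot 50^{2}}{207359998} = 3 \cdot 2500 \cdot \frac{1}{207359998} = 7500 \cdot \frac{1}{207359998} = \frac{3750}{103679999}$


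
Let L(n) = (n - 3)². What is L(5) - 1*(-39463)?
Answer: 39467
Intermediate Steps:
L(n) = (-3 + n)²
L(5) - 1*(-39463) = (-3 + 5)² - 1*(-39463) = 2² + 39463 = 4 + 39463 = 39467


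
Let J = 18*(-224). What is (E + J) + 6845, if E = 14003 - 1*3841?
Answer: 12975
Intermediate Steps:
E = 10162 (E = 14003 - 3841 = 10162)
J = -4032
(E + J) + 6845 = (10162 - 4032) + 6845 = 6130 + 6845 = 12975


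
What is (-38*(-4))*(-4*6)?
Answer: -3648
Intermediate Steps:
(-38*(-4))*(-4*6) = 152*(-24) = -3648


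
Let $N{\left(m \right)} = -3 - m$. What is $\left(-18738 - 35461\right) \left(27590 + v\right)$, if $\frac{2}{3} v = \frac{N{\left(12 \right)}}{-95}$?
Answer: $- \frac{56823803371}{38} \approx -1.4954 \cdot 10^{9}$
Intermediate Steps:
$v = \frac{9}{38}$ ($v = \frac{3 \frac{-3 - 12}{-95}}{2} = \frac{3 \left(- \frac{-3 - 12}{95}\right)}{2} = \frac{3 \left(\left(- \frac{1}{95}\right) \left(-15\right)\right)}{2} = \frac{3}{2} \cdot \frac{3}{19} = \frac{9}{38} \approx 0.23684$)
$\left(-18738 - 35461\right) \left(27590 + v\right) = \left(-18738 - 35461\right) \left(27590 + \frac{9}{38}\right) = \left(-54199\right) \frac{1048429}{38} = - \frac{56823803371}{38}$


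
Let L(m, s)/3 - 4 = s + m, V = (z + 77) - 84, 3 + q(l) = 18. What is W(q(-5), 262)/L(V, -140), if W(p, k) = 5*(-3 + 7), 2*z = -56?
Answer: -20/513 ≈ -0.038986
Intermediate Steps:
z = -28 (z = (½)*(-56) = -28)
q(l) = 15 (q(l) = -3 + 18 = 15)
V = -35 (V = (-28 + 77) - 84 = 49 - 84 = -35)
W(p, k) = 20 (W(p, k) = 5*4 = 20)
L(m, s) = 12 + 3*m + 3*s (L(m, s) = 12 + 3*(s + m) = 12 + 3*(m + s) = 12 + (3*m + 3*s) = 12 + 3*m + 3*s)
W(q(-5), 262)/L(V, -140) = 20/(12 + 3*(-35) + 3*(-140)) = 20/(12 - 105 - 420) = 20/(-513) = 20*(-1/513) = -20/513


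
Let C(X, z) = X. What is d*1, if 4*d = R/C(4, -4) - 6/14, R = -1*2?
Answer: -13/56 ≈ -0.23214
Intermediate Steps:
R = -2
d = -13/56 (d = (-2/4 - 6/14)/4 = (-2*1/4 - 6*1/14)/4 = (-1/2 - 3/7)/4 = (1/4)*(-13/14) = -13/56 ≈ -0.23214)
d*1 = -13/56*1 = -13/56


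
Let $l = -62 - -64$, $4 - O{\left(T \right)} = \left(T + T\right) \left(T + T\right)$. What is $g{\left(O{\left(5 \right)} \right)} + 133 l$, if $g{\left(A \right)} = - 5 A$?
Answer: $746$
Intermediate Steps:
$O{\left(T \right)} = 4 - 4 T^{2}$ ($O{\left(T \right)} = 4 - \left(T + T\right) \left(T + T\right) = 4 - 2 T 2 T = 4 - 4 T^{2}$)
$l = 2$ ($l = -62 + 64 = 2$)
$g{\left(O{\left(5 \right)} \right)} + 133 l = - 5 \left(4 - 4 \cdot 5^{2}\right) + 133 \cdot 2 = - 5 \left(4 - 100\right) + 266 = \left(-5\right) \left(-96\right) + 266 = 480 + 266 = 746$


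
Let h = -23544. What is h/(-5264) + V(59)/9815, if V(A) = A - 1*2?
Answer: 28923051/6458270 ≈ 4.4785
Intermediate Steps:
V(A) = -2 + A (V(A) = A - 2 = -2 + A)
h/(-5264) + V(59)/9815 = -23544/(-5264) + (-2 + 59)/9815 = -23544*(-1/5264) + 57*(1/9815) = 2943/658 + 57/9815 = 28923051/6458270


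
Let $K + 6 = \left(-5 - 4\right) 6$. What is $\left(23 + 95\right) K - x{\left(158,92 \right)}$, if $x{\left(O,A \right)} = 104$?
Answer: $-7184$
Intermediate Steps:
$K = -60$ ($K = -6 + \left(-5 - 4\right) 6 = -6 - 54 = -60$)
$\left(23 + 95\right) K - x{\left(158,92 \right)} = \left(23 + 95\right) \left(-60\right) - 104 = 118 \left(-60\right) - 104 = -7080 - 104 = -7184$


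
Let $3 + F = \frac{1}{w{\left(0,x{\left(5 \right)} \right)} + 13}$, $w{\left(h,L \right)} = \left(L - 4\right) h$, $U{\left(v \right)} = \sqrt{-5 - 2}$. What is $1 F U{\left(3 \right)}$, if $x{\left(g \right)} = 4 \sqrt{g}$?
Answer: $- \frac{38 i \sqrt{7}}{13} \approx - 7.7337 i$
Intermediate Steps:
$U{\left(v \right)} = i \sqrt{7}$ ($U{\left(v \right)} = \sqrt{-7} = i \sqrt{7}$)
$w{\left(h,L \right)} = h \left(-4 + L\right)$ ($w{\left(h,L \right)} = \left(-4 + L\right) h = h \left(-4 + L\right)$)
$F = - \frac{38}{13}$ ($F = -3 + \frac{1}{0 \left(-4 + 4 \sqrt{5}\right) + 13} = -3 + \frac{1}{0 + 13} = -3 + \frac{1}{13} = - \frac{38}{13} \approx -2.9231$)
$1 F U{\left(3 \right)} = 1 \left(- \frac{38}{13}\right) i \sqrt{7} = - \frac{38 i \sqrt{7}}{13}$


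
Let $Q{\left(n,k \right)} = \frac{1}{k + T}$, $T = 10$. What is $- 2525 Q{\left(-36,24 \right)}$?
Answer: $- \frac{2525}{34} \approx -74.265$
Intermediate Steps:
$Q{\left(n,k \right)} = \frac{1}{10 + k}$ ($Q{\left(n,k \right)} = \frac{1}{k + 10} = \frac{1}{10 + k}$)
$- 2525 Q{\left(-36,24 \right)} = - \frac{2525}{10 + 24} = - \frac{2525}{34}$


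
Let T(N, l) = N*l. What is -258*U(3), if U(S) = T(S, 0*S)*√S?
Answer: 0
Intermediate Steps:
U(S) = 0 (U(S) = (S*(0*S))*√S = (S*0)*√S = 0*√S = 0)
-258*U(3) = -258*0 = 0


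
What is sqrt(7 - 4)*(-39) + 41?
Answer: 41 - 39*sqrt(3) ≈ -26.550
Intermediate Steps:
sqrt(7 - 4)*(-39) + 41 = sqrt(3)*(-39) + 41 = -39*sqrt(3) + 41 = 41 - 39*sqrt(3)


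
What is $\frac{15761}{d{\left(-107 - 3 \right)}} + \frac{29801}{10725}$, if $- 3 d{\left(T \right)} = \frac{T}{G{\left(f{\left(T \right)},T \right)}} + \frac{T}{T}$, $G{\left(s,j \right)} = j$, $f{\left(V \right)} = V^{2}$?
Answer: $- \frac{507050573}{21450} \approx -23639.0$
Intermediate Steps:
$d{\left(T \right)} = - \frac{2}{3}$ ($d{\left(T \right)} = - \frac{\frac{T}{T} + \frac{T}{T}}{3} = - \frac{1 + 1}{3} = \left(- \frac{1}{3}\right) 2 = - \frac{2}{3}$)
$\frac{15761}{d{\left(-107 - 3 \right)}} + \frac{29801}{10725} = \frac{15761}{- \frac{2}{3}} + \frac{29801}{10725} = 15761 \left(- \frac{3}{2}\right) + 29801 \cdot \frac{1}{10725} = - \frac{47283}{2} + \frac{29801}{10725} = - \frac{507050573}{21450}$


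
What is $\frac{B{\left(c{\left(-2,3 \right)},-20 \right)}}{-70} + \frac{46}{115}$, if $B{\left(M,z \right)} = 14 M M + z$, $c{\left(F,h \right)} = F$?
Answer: $- \frac{4}{35} \approx -0.11429$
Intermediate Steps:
$B{\left(M,z \right)} = z + 14 M^{2}$ ($B{\left(M,z \right)} = 14 M^{2} + z = z + 14 M^{2}$)
$\frac{B{\left(c{\left(-2,3 \right)},-20 \right)}}{-70} + \frac{46}{115} = \frac{-20 + 14 \left(-2\right)^{2}}{-70} + \frac{46}{115} = \left(-20 + 14 \cdot 4\right) \left(- \frac{1}{70}\right) + 46 \cdot \frac{1}{115} = \left(-20 + 56\right) \left(- \frac{1}{70}\right) + \frac{2}{5} = 36 \left(- \frac{1}{70}\right) + \frac{2}{5} = - \frac{18}{35} + \frac{2}{5} = - \frac{4}{35}$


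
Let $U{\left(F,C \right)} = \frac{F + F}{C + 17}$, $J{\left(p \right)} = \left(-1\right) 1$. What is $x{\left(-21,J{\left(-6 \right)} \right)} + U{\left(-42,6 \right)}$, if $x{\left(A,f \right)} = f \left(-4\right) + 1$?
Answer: $\frac{31}{23} \approx 1.3478$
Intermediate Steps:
$J{\left(p \right)} = -1$
$x{\left(A,f \right)} = 1 - 4 f$ ($x{\left(A,f \right)} = - 4 f + 1 = 1 - 4 f$)
$U{\left(F,C \right)} = \frac{2 F}{17 + C}$
$x{\left(-21,J{\left(-6 \right)} \right)} + U{\left(-42,6 \right)} = \left(1 - -4\right) + 2 \left(-42\right) \frac{1}{17 + 6} = \left(1 + 4\right) + 2 \left(-42\right) \frac{1}{23} = 5 + 2 \left(-42\right) \frac{1}{23} = 5 - \frac{84}{23} = \frac{31}{23}$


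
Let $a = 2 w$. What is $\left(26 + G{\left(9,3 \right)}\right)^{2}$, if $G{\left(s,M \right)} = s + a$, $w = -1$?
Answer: $1089$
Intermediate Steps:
$a = -2$ ($a = 2 \left(-1\right) = -2$)
$G{\left(s,M \right)} = -2 + s$ ($G{\left(s,M \right)} = s - 2 = -2 + s$)
$\left(26 + G{\left(9,3 \right)}\right)^{2} = \left(26 + \left(-2 + 9\right)\right)^{2} = \left(26 + 7\right)^{2} = 33^{2} = 1089$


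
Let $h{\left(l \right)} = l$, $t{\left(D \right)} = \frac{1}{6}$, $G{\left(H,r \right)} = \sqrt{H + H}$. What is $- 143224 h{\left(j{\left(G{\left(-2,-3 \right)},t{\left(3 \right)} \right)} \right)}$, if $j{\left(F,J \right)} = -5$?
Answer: $716120$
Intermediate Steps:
$G{\left(H,r \right)} = \sqrt{2} \sqrt{H}$ ($G{\left(H,r \right)} = \sqrt{2 H} = \sqrt{2} \sqrt{H}$)
$t{\left(D \right)} = \frac{1}{6}$
$- 143224 h{\left(j{\left(G{\left(-2,-3 \right)},t{\left(3 \right)} \right)} \right)} = \left(-143224\right) \left(-5\right) = 716120$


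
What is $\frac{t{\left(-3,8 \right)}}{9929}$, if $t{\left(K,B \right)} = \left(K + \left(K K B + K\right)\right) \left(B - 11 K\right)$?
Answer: $\frac{2706}{9929} \approx 0.27253$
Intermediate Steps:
$t{\left(K,B \right)} = \left(B - 11 K\right) \left(2 K + B K^{2}\right)$ ($t{\left(K,B \right)} = \left(K + \left(K^{2} B + K\right)\right) \left(B - 11 K\right) = \left(K + \left(B K^{2} + K\right)\right) \left(B - 11 K\right) = \left(K + \left(K + B K^{2}\right)\right) \left(B - 11 K\right) = \left(2 K + B K^{2}\right) \left(B - 11 K\right) = \left(B - 11 K\right) \left(2 K + B K^{2}\right)$)
$\frac{t{\left(-3,8 \right)}}{9929} = \frac{\left(-3\right) \left(\left(-22\right) \left(-3\right) + 2 \cdot 8 - 3 \cdot 8^{2} - 88 \left(-3\right)^{2}\right)}{9929} = - 3 \left(66 + 16 - 192 - 88 \cdot 9\right) \frac{1}{9929} = - 3 \left(66 + 16 - 192 - 792\right) \frac{1}{9929} = \left(-3\right) \left(-902\right) \frac{1}{9929} = 2706 \cdot \frac{1}{9929} = \frac{2706}{9929}$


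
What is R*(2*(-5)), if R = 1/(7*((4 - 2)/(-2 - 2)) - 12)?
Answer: 20/31 ≈ 0.64516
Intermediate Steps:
R = -2/31 (R = 1/(7*(2/(-4)) - 12) = 1/(7*(2*(-¼)) - 12) = 1/(7*(-½) - 12) = 1/(-7/2 - 12) = 1/(-31/2) = -2/31 ≈ -0.064516)
R*(2*(-5)) = -4*(-5)/31 = -2/31*(-10) = 20/31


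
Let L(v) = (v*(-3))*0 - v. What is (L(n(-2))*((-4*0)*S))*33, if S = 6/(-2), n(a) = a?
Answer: 0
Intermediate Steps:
S = -3 (S = 6*(-½) = -3)
L(v) = -v (L(v) = -3*v*0 - v = 0 - v = -v)
(L(n(-2))*((-4*0)*S))*33 = ((-1*(-2))*(-4*0*(-3)))*33 = (2*(0*(-3)))*33 = (2*0)*33 = 0*33 = 0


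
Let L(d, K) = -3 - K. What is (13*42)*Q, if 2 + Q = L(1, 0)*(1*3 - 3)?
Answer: -1092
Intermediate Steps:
Q = -2 (Q = -2 + (-3 - 1*0)*(1*3 - 3) = -2 + (-3 + 0)*(3 - 3) = -2 - 3*0 = -2 + 0 = -2)
(13*42)*Q = (13*42)*(-2) = 546*(-2) = -1092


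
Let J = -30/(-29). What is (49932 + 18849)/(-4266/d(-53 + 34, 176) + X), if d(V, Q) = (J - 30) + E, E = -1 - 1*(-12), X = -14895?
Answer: -11944967/2545527 ≈ -4.6925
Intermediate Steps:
J = 30/29 (J = -30*(-1/29) = 30/29 ≈ 1.0345)
E = 11 (E = -1 + 12 = 11)
d(V, Q) = -521/29 (d(V, Q) = (30/29 - 30) + 11 = -840/29 + 11 = -521/29)
(49932 + 18849)/(-4266/d(-53 + 34, 176) + X) = (49932 + 18849)/(-4266/(-521/29) - 14895) = 68781/(-4266*(-29/521) - 14895) = 68781/(123714/521 - 14895) = 68781/(-7636581/521) = 68781*(-521/7636581) = -11944967/2545527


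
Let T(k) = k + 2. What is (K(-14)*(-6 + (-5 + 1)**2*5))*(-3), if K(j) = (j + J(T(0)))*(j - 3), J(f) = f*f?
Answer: -37740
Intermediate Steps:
T(k) = 2 + k
J(f) = f**2
K(j) = (-3 + j)*(4 + j) (K(j) = (j + (2 + 0)**2)*(j - 3) = (j + 2**2)*(-3 + j) = (j + 4)*(-3 + j) = (4 + j)*(-3 + j) = (-3 + j)*(4 + j))
(K(-14)*(-6 + (-5 + 1)**2*5))*(-3) = ((-12 - 14 + (-14)**2)*(-6 + (-5 + 1)**2*5))*(-3) = ((-12 - 14 + 196)*(-6 + (-4)**2*5))*(-3) = (170*(-6 + 16*5))*(-3) = (170*(-6 + 80))*(-3) = (170*74)*(-3) = 12580*(-3) = -37740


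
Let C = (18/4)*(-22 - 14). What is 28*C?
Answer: -4536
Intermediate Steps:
C = -162 (C = (18*(¼))*(-36) = (9/2)*(-36) = -162)
28*C = 28*(-162) = -4536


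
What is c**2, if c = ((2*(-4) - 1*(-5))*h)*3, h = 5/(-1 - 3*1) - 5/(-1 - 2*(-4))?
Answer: 245025/784 ≈ 312.53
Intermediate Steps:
h = -55/28 (h = 5/(-1 - 3) - 5/(-1 + 8) = 5/(-4) - 5/7 = 5*(-1/4) - 5*1/7 = -5/4 - 5/7 = -55/28 ≈ -1.9643)
c = 495/28 (c = ((2*(-4) - 1*(-5))*(-55/28))*3 = ((-8 + 5)*(-55/28))*3 = -3*(-55/28)*3 = (165/28)*3 = 495/28 ≈ 17.679)
c**2 = (495/28)**2 = 245025/784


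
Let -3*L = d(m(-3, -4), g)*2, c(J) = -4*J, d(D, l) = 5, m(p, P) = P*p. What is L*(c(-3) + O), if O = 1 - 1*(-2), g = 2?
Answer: -50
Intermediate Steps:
O = 3 (O = 1 + 2 = 3)
L = -10/3 (L = -5*2/3 = -⅓*10 = -10/3 ≈ -3.3333)
L*(c(-3) + O) = -10*(-4*(-3) + 3)/3 = -10*(12 + 3)/3 = -10/3*15 = -50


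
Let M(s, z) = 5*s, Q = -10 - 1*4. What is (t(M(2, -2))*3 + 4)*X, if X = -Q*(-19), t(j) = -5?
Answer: 2926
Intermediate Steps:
Q = -14 (Q = -10 - 4 = -14)
X = -266 (X = -1*(-14)*(-19) = 14*(-19) = -266)
(t(M(2, -2))*3 + 4)*X = (-5*3 + 4)*(-266) = (-15 + 4)*(-266) = -11*(-266) = 2926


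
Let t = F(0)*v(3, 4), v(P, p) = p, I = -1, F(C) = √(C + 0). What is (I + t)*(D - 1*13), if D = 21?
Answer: -8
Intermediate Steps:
F(C) = √C
t = 0 (t = √0*4 = 0*4 = 0)
(I + t)*(D - 1*13) = (-1 + 0)*(21 - 1*13) = -(21 - 13) = -1*8 = -8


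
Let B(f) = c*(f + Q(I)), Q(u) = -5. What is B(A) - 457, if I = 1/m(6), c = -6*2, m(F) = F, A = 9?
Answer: -505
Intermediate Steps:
c = -12
I = 1/6 ≈ 0.16667
B(f) = 60 - 12*f (B(f) = -12*(f - 5) = -12*(-5 + f) = 60 - 12*f)
B(A) - 457 = (60 - 12*9) - 457 = (60 - 108) - 457 = -48 - 457 = -505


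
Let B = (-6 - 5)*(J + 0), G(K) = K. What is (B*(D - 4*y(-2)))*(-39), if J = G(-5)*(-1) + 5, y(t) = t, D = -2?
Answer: 25740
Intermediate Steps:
J = 10 (J = -5*(-1) + 5 = 5 + 5 = 10)
B = -110 (B = (-6 - 5)*(10 + 0) = -11*10 = -110)
(B*(D - 4*y(-2)))*(-39) = -110*(-2 - 4*(-2))*(-39) = -110*(-2 + 8)*(-39) = -110*6*(-39) = -660*(-39) = 25740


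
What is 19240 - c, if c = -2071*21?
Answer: 62731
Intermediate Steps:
c = -43491
19240 - c = 19240 - 1*(-43491) = 19240 + 43491 = 62731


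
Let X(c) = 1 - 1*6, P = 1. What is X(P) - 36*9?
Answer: -329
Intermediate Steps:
X(c) = -5 (X(c) = 1 - 6 = -5)
X(P) - 36*9 = -5 - 36*9 = -5 - 324 = -329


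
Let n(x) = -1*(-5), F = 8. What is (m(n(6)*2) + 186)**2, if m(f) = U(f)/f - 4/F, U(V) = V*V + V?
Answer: 154449/4 ≈ 38612.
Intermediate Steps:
U(V) = V + V**2 (U(V) = V**2 + V = V + V**2)
n(x) = 5
m(f) = 1/2 + f (m(f) = (f*(1 + f))/f - 4/8 = (1 + f) - 4*1/8 = (1 + f) - 1/2 = 1/2 + f)
(m(n(6)*2) + 186)**2 = ((1/2 + 5*2) + 186)**2 = ((1/2 + 10) + 186)**2 = (21/2 + 186)**2 = (393/2)**2 = 154449/4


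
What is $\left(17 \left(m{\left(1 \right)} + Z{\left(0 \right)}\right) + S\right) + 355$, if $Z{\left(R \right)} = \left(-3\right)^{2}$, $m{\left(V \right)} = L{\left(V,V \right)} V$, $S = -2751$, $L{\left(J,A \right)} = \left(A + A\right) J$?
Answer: $-2209$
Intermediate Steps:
$L{\left(J,A \right)} = 2 A J$
$m{\left(V \right)} = 2 V^{3}$ ($m{\left(V \right)} = 2 V V V = 2 V^{2} V = 2 V^{3}$)
$Z{\left(R \right)} = 9$
$\left(17 \left(m{\left(1 \right)} + Z{\left(0 \right)}\right) + S\right) + 355 = \left(17 \left(2 \cdot 1^{3} + 9\right) - 2751\right) + 355 = \left(17 \left(2 \cdot 1 + 9\right) - 2751\right) + 355 = \left(17 \left(2 + 9\right) - 2751\right) + 355 = \left(17 \cdot 11 - 2751\right) + 355 = \left(187 - 2751\right) + 355 = -2564 + 355 = -2209$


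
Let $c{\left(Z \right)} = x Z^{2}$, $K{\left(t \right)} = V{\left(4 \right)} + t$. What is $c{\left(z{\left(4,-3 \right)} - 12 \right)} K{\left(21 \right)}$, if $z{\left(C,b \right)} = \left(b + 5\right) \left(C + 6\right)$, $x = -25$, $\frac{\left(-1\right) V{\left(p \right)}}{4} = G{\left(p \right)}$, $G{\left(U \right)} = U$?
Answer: $-8000$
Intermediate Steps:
$V{\left(p \right)} = - 4 p$
$K{\left(t \right)} = -16 + t$ ($K{\left(t \right)} = \left(-4\right) 4 + t = -16 + t$)
$z{\left(C,b \right)} = \left(5 + b\right) \left(6 + C\right)$
$c{\left(Z \right)} = - 25 Z^{2}$
$c{\left(z{\left(4,-3 \right)} - 12 \right)} K{\left(21 \right)} = - 25 \left(\left(30 + 5 \cdot 4 + 6 \left(-3\right) + 4 \left(-3\right)\right) - 12\right)^{2} \left(-16 + 21\right) = - 25 \left(\left(30 + 20 - 18 - 12\right) - 12\right)^{2} \cdot 5 = - 25 \left(20 - 12\right)^{2} \cdot 5 = - 25 \cdot 8^{2} \cdot 5 = \left(-25\right) 64 \cdot 5 = \left(-1600\right) 5 = -8000$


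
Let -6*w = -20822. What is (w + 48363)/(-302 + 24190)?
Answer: 38875/17916 ≈ 2.1698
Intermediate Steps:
w = 10411/3 (w = -⅙*(-20822) = 10411/3 ≈ 3470.3)
(w + 48363)/(-302 + 24190) = (10411/3 + 48363)/(-302 + 24190) = (155500/3)/23888 = (155500/3)*(1/23888) = 38875/17916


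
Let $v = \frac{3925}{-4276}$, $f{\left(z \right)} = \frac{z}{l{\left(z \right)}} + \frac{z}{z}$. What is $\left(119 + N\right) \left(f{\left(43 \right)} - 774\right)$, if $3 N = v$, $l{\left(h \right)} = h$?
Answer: $- \frac{293863151}{3207} \approx -91632.0$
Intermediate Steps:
$f{\left(z \right)} = 2$ ($f{\left(z \right)} = \frac{z}{z} + \frac{z}{z} = 1 + 1 = 2$)
$v = - \frac{3925}{4276}$ ($v = 3925 \left(- \frac{1}{4276}\right) = - \frac{3925}{4276} \approx -0.91791$)
$N = - \frac{3925}{12828}$ ($N = \frac{1}{3} \left(- \frac{3925}{4276}\right) = - \frac{3925}{12828} \approx -0.30597$)
$\left(119 + N\right) \left(f{\left(43 \right)} - 774\right) = \left(119 - \frac{3925}{12828}\right) \left(2 - 774\right) = \frac{1522607}{12828} \left(-772\right) = - \frac{293863151}{3207}$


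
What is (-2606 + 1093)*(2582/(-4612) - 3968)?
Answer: 13846217987/2306 ≈ 6.0044e+6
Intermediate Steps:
(-2606 + 1093)*(2582/(-4612) - 3968) = -1513*(2582*(-1/4612) - 3968) = -1513*(-1291/2306 - 3968) = -1513*(-9151499/2306) = 13846217987/2306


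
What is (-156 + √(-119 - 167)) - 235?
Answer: -391 + I*√286 ≈ -391.0 + 16.912*I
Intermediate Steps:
(-156 + √(-119 - 167)) - 235 = (-156 + √(-286)) - 235 = (-156 + I*√286) - 235 = -391 + I*√286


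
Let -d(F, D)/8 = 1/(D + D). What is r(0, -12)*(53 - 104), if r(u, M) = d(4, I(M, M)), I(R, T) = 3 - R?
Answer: 68/5 ≈ 13.600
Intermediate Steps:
d(F, D) = -4/D (d(F, D) = -8/(D + D) = -8*1/(2*D) = -4/D)
r(u, M) = -4/(3 - M)
r(0, -12)*(53 - 104) = (4/(-3 - 12))*(53 - 104) = (4/(-15))*(-51) = (4*(-1/15))*(-51) = -4/15*(-51) = 68/5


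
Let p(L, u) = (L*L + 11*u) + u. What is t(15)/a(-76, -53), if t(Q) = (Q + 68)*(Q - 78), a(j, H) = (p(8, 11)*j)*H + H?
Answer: -581/87715 ≈ -0.0066237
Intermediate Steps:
p(L, u) = L² + 12*u (p(L, u) = (L² + 11*u) + u = L² + 12*u)
a(j, H) = H + 196*H*j (a(j, H) = ((8² + 12*11)*j)*H + H = ((64 + 132)*j)*H + H = (196*j)*H + H = 196*H*j + H = H + 196*H*j)
t(Q) = (-78 + Q)*(68 + Q) (t(Q) = (68 + Q)*(-78 + Q) = (-78 + Q)*(68 + Q))
t(15)/a(-76, -53) = (-5304 + 15² - 10*15)/((-53*(1 + 196*(-76)))) = (-5304 + 225 - 150)/((-53*(1 - 14896))) = -5229/((-53*(-14895))) = -5229/789435 = -5229*1/789435 = -581/87715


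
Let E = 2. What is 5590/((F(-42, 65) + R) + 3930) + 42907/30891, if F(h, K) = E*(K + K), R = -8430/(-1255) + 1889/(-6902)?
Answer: 611083131064171/224575315358583 ≈ 2.7211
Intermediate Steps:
R = 11162633/1732402 (R = -8430*(-1/1255) + 1889*(-1/6902) = 1686/251 - 1889/6902 = 11162633/1732402 ≈ 6.4434)
F(h, K) = 4*K (F(h, K) = 2*(K + K) = 2*(2*K) = 4*K)
5590/((F(-42, 65) + R) + 3930) + 42907/30891 = 5590/((4*65 + 11162633/1732402) + 3930) + 42907/30891 = 5590/((260 + 11162633/1732402) + 3930) + 42907*(1/30891) = 5590/(461587153/1732402 + 3930) + 42907/30891 = 5590/(7269927013/1732402) + 42907/30891 = 5590*(1732402/7269927013) + 42907/30891 = 9684127180/7269927013 + 42907/30891 = 611083131064171/224575315358583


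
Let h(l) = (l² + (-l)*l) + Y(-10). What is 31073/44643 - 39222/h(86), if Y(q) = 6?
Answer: -12686966/1941 ≈ -6536.3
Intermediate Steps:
h(l) = 6 (h(l) = (l² + (-l)*l) + 6 = (l² - l²) + 6 = 0 + 6 = 6)
31073/44643 - 39222/h(86) = 31073/44643 - 39222/6 = 31073*(1/44643) - 39222*⅙ = 1351/1941 - 6537 = -12686966/1941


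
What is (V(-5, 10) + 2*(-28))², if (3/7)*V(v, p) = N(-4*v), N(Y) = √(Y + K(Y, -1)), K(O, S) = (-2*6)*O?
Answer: 17444/9 - 1568*I*√55/3 ≈ 1938.2 - 3876.2*I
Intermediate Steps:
K(O, S) = -12*O
N(Y) = √11*√(-Y) (N(Y) = √(Y - 12*Y) = √(-11*Y) = √11*√(-Y))
V(v, p) = 14*√11*√v/3 (V(v, p) = 7*(√11*√(-(-4)*v))/3 = 7*(√11*√(4*v))/3 = 7*(√11*(2*√v))/3 = 7*(2*√11*√v)/3 = 14*√11*√v/3)
(V(-5, 10) + 2*(-28))² = (14*√11*√(-5)/3 + 2*(-28))² = (14*√11*(I*√5)/3 - 56)² = (14*I*√55/3 - 56)² = (-56 + 14*I*√55/3)²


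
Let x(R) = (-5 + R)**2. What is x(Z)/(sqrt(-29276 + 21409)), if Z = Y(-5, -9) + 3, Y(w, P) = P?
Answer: -121*I*sqrt(7867)/7867 ≈ -1.3642*I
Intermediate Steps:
Z = -6 (Z = -9 + 3 = -6)
x(Z)/(sqrt(-29276 + 21409)) = (-5 - 6)**2/(sqrt(-29276 + 21409)) = (-11)**2/(sqrt(-7867)) = 121/((I*sqrt(7867))) = 121*(-I*sqrt(7867)/7867) = -121*I*sqrt(7867)/7867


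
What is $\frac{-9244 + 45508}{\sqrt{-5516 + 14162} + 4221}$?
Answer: $\frac{51023448}{5936065} - \frac{12088 \sqrt{8646}}{5936065} \approx 8.4062$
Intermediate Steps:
$\frac{-9244 + 45508}{\sqrt{-5516 + 14162} + 4221} = \frac{36264}{\sqrt{8646} + 4221} = \frac{36264}{4221 + \sqrt{8646}}$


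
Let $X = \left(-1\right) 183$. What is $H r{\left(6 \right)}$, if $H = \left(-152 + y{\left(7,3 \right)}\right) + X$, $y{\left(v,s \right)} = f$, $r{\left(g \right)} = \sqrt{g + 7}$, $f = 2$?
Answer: $- 333 \sqrt{13} \approx -1200.6$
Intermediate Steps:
$r{\left(g \right)} = \sqrt{7 + g}$
$y{\left(v,s \right)} = 2$
$X = -183$
$H = -333$ ($H = \left(-152 + 2\right) - 183 = -150 - 183 = -333$)
$H r{\left(6 \right)} = - 333 \sqrt{7 + 6} = - 333 \sqrt{13}$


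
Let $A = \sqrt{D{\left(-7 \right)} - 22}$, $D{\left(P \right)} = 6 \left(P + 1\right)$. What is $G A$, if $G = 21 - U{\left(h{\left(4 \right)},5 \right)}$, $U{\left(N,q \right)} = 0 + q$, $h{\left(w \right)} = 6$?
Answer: $16 i \sqrt{58} \approx 121.85 i$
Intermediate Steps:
$D{\left(P \right)} = 6 + 6 P$ ($D{\left(P \right)} = 6 \left(1 + P\right) = 6 + 6 P$)
$U{\left(N,q \right)} = q$
$G = 16$ ($G = 21 - 5 = 16$)
$A = i \sqrt{58}$ ($A = \sqrt{\left(6 + 6 \left(-7\right)\right) - 22} = \sqrt{\left(6 - 42\right) - 22} = \sqrt{-36 - 22} = \sqrt{-58} = i \sqrt{58} \approx 7.6158 i$)
$G A = 16 i \sqrt{58}$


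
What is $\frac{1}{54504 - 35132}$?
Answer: $\frac{1}{19372} \approx 5.1621 \cdot 10^{-5}$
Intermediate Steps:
$\frac{1}{54504 - 35132} = \frac{1}{19372}$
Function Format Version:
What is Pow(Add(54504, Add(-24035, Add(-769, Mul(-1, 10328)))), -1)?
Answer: Rational(1, 19372) ≈ 5.1621e-5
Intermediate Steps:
Pow(Add(54504, Add(-24035, Add(-769, Mul(-1, 10328)))), -1) = Pow(Add(54504, Add(-24035, Add(-769, -10328))), -1) = Pow(Add(54504, Add(-24035, -11097)), -1) = Pow(Add(54504, -35132), -1) = Pow(19372, -1) = Rational(1, 19372)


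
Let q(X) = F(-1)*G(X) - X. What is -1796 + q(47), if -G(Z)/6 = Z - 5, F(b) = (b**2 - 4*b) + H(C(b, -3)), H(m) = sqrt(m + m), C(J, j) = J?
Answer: -3103 - 252*I*sqrt(2) ≈ -3103.0 - 356.38*I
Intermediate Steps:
H(m) = sqrt(2)*sqrt(m) (H(m) = sqrt(2*m) = sqrt(2)*sqrt(m))
F(b) = b**2 - 4*b + sqrt(2)*sqrt(b) (F(b) = (b**2 - 4*b) + sqrt(2)*sqrt(b) = b**2 - 4*b + sqrt(2)*sqrt(b))
G(Z) = 30 - 6*Z (G(Z) = -6*(Z - 5) = -6*(-5 + Z) = 30 - 6*Z)
q(X) = -X + (5 + I*sqrt(2))*(30 - 6*X) (q(X) = ((-1)**2 - 4*(-1) + sqrt(2)*sqrt(-1))*(30 - 6*X) - X = (1 + 4 + sqrt(2)*I)*(30 - 6*X) - X = (1 + 4 + I*sqrt(2))*(30 - 6*X) - X = (5 + I*sqrt(2))*(30 - 6*X) - X = -X + (5 + I*sqrt(2))*(30 - 6*X))
-1796 + q(47) = -1796 + (-1*47 - 6*(-5 + 47)*(5 + I*sqrt(2))) = -1796 + (-47 - 6*42*(5 + I*sqrt(2))) = -1796 + (-47 + (-1260 - 252*I*sqrt(2))) = -1796 + (-1307 - 252*I*sqrt(2)) = -3103 - 252*I*sqrt(2)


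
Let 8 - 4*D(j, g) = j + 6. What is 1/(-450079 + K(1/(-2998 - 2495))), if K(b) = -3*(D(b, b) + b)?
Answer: -7324/3296389579 ≈ -2.2218e-6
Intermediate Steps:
D(j, g) = ½ - j/4 (D(j, g) = 2 - (j + 6)/4 = 2 - (6 + j)/4 = 2 + (-3/2 - j/4) = ½ - j/4)
K(b) = -3/2 - 9*b/4 (K(b) = -3*((½ - b/4) + b) = -3*(½ + 3*b/4) = -3/2 - 9*b/4)
1/(-450079 + K(1/(-2998 - 2495))) = 1/(-450079 + (-3/2 - 9/(4*(-2998 - 2495)))) = 1/(-450079 + (-3/2 - 9/4/(-5493))) = 1/(-450079 + (-3/2 - 9/4*(-1/5493))) = 1/(-450079 + (-3/2 + 3/7324)) = 1/(-450079 - 10983/7324) = 1/(-3296389579/7324) = -7324/3296389579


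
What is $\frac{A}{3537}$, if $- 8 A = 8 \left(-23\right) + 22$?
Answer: $\frac{3}{524} \approx 0.0057252$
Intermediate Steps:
$A = \frac{81}{4}$ ($A = - \frac{8 \left(-23\right) + 22}{8} = - \frac{-184 + 22}{8} = \left(- \frac{1}{8}\right) \left(-162\right) = \frac{81}{4} \approx 20.25$)
$\frac{A}{3537} = \frac{81}{4 \cdot 3537} = \frac{81}{4} \cdot \frac{1}{3537} = \frac{3}{524}$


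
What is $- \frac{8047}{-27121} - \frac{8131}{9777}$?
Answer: $- \frac{141845332}{265162017} \approx -0.53494$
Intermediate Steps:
$- \frac{8047}{-27121} - \frac{8131}{9777} = \left(-8047\right) \left(- \frac{1}{27121}\right) - \frac{8131}{9777} = \frac{8047}{27121} - \frac{8131}{9777} = - \frac{141845332}{265162017}$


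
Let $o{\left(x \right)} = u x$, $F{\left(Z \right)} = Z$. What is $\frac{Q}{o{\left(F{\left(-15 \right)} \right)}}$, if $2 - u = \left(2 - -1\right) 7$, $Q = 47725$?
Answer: $\frac{9545}{57} \approx 167.46$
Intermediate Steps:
$u = -19$ ($u = 2 - \left(2 - -1\right) 7 = 2 - \left(2 + 1\right) 7 = 2 - 3 \cdot 7 = 2 - 21 = -19$)
$o{\left(x \right)} = - 19 x$
$\frac{Q}{o{\left(F{\left(-15 \right)} \right)}} = \frac{47725}{\left(-19\right) \left(-15\right)} = \frac{47725}{285} = 47725 \cdot \frac{1}{285} = \frac{9545}{57}$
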